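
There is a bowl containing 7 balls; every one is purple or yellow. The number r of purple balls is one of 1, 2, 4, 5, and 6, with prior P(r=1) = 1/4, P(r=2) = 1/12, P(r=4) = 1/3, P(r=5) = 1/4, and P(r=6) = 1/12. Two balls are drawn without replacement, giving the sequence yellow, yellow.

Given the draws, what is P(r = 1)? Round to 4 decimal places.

Under each hypothesis, the probability of the observed sequence is: P(data | r = 1) = (6/7)(5/6) = 5/7; P(data | r = 2) = (5/7)(4/6) = 10/21; P(data | r = 4) = (3/7)(2/6) = 1/7; P(data | r = 5) = (2/7)(1/6) = 1/21; P(data | r = 6) = (1/7)(0/6) = 0.
Multiplying each by its prior: 1/4 · 5/7 = 5/28, 1/12 · 10/21 = 5/126, 1/3 · 1/7 = 1/21, 1/4 · 1/21 = 1/84, 1/12 · 0 = 0; summing to 5/18.
Therefore the posterior P(r = 1 | data) = (5/28) / (5/18) = 9/14.

0.6429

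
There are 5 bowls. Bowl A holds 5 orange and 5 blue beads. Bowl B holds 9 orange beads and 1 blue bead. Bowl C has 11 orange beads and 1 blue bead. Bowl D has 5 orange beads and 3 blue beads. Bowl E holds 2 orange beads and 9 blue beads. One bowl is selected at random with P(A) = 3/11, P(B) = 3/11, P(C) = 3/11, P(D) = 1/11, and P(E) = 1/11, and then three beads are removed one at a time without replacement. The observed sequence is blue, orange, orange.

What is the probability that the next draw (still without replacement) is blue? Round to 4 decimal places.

The likelihood of the observed sequence under each hypothesis: P(data | bowl A) = (5/10)(5/9)(4/8) = 0.13889; P(data | bowl B) = (1/10)(9/9)(8/8) = 0.1; P(data | bowl C) = (1/12)(11/11)(10/10) = 0.083333; P(data | bowl D) = (3/8)(5/7)(4/6) = 0.17857; P(data | bowl E) = (9/11)(2/10)(1/9) = 0.018182.
The prior-weighted likelihoods are 3/11 · 0.13889 = 0.037879, 3/11 · 0.1 = 0.027273, 3/11 · 0.083333 = 0.022727, 1/11 · 0.17857 = 0.016234, 1/11 · 0.018182 = 0.0016529; summing to 0.10577.
Dividing through by the total gives posterior P(bowl A | data) = 0.35814, P(bowl B | data) = 0.25786, P(bowl C | data) = 0.21488, P(bowl D | data) = 0.15349, P(bowl E | data) = 0.015628.
So P(blue next | data) = Σ P(blue next | H) P(H | data) = (4/7)(0.35814) + (0)(0.25786) + (0)(0.21488) + (2/5)(0.15349) + (1)(0.015628) = 0.28167.

0.2817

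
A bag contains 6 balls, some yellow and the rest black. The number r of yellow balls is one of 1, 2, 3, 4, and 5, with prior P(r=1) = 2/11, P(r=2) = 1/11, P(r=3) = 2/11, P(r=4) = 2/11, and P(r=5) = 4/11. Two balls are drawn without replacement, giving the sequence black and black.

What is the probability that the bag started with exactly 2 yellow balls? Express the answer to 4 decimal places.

Under each hypothesis, the probability of the observed sequence is: P(data | r = 1) = (5/6)(4/5) = 2/3; P(data | r = 2) = (4/6)(3/5) = 2/5; P(data | r = 3) = (3/6)(2/5) = 1/5; P(data | r = 4) = (2/6)(1/5) = 1/15; P(data | r = 5) = (1/6)(0/5) = 0.
Multiplying each by its prior: 2/11 · 2/3 = 4/33, 1/11 · 2/5 = 2/55, 2/11 · 1/5 = 2/55, 2/11 · 1/15 = 2/165, 4/11 · 0 = 0; these sum to 34/165.
So P(r = 2 | data) = (2/55) / (34/165) = 3/17.

0.1765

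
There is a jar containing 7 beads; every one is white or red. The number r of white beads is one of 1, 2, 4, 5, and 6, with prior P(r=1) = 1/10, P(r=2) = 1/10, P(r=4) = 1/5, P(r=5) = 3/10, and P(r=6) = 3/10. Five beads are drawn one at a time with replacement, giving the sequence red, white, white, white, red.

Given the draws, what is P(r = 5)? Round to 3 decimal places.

0.424

The likelihood of the observed sequence under each hypothesis: P(data | r = 1) = (6/7)(1/7)(1/7)(1/7)(6/7) = 0.002142; P(data | r = 2) = (5/7)(2/7)(2/7)(2/7)(5/7) = 0.0119; P(data | r = 4) = (3/7)(4/7)(4/7)(4/7)(3/7) = 0.034271; P(data | r = 5) = (2/7)(5/7)(5/7)(5/7)(2/7) = 0.02975; P(data | r = 6) = (1/7)(6/7)(6/7)(6/7)(1/7) = 0.012852.
Multiplying each by its prior: 1/10 · 0.002142 = 0.0002142, 1/10 · 0.0119 = 0.00119, 1/5 · 0.034271 = 0.0068543, 3/10 · 0.02975 = 0.0089249, 3/10 · 0.012852 = 0.0038555; with total 0.021039.
By Bayes' rule, P(r = 5 | data) = (0.0089249) / (0.021039) = 0.42421.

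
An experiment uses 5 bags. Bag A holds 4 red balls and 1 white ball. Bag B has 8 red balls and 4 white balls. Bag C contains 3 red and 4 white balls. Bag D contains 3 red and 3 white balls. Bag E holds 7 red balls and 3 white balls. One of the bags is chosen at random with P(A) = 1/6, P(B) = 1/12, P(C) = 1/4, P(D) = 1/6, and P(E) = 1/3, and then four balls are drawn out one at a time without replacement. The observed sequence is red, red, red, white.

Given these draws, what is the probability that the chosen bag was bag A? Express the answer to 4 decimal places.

0.3337

Under each hypothesis, the probability of the observed sequence is: P(data | bag A) = (4/5)(3/4)(2/3)(1/2) = 0.2; P(data | bag B) = (8/12)(7/11)(6/10)(4/9) = 0.11313; P(data | bag C) = (3/7)(2/6)(1/5)(4/4) = 0.028571; P(data | bag D) = (3/6)(2/5)(1/4)(3/3) = 0.05; P(data | bag E) = (7/10)(6/9)(5/8)(3/7) = 0.125.
Weighting by the prior gives 1/6 · 0.2 = 0.033333, 1/12 · 0.11313 = 0.0094276, 1/4 · 0.028571 = 0.0071429, 1/6 · 0.05 = 0.0083333, 1/3 · 0.125 = 0.041667; summing to 0.099904.
So P(bag A | data) = (0.033333) / (0.099904) = 0.33365.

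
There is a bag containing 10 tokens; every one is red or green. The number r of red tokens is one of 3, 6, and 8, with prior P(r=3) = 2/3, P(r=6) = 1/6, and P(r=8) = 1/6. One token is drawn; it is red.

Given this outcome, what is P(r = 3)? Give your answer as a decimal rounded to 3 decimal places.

For each hypothesis, P(data | H) works out to: P(data | r = 3) = (3/10) = 3/10; P(data | r = 6) = (6/10) = 3/5; P(data | r = 8) = (8/10) = 4/5.
The prior-weighted likelihoods are 2/3 · 3/10 = 1/5, 1/6 · 3/5 = 1/10, 1/6 · 4/5 = 2/15; summing to 13/30.
Therefore the posterior P(r = 3 | data) = (1/5) / (13/30) = 6/13.

0.462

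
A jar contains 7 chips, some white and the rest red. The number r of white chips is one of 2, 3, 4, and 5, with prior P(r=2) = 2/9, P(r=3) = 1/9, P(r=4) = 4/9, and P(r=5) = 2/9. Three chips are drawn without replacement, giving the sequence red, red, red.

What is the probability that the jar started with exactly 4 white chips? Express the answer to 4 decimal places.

For each hypothesis, P(data | H) works out to: P(data | r = 2) = (5/7)(4/6)(3/5) = 2/7; P(data | r = 3) = (4/7)(3/6)(2/5) = 4/35; P(data | r = 4) = (3/7)(2/6)(1/5) = 1/35; P(data | r = 5) = (2/7)(1/6)(0/5) = 0.
The prior-weighted likelihoods are 2/9 · 2/7 = 4/63, 1/9 · 4/35 = 4/315, 4/9 · 1/35 = 4/315, 2/9 · 0 = 0; with total 4/45.
By Bayes' rule, P(r = 4 | data) = (4/315) / (4/45) = 1/7.

0.1429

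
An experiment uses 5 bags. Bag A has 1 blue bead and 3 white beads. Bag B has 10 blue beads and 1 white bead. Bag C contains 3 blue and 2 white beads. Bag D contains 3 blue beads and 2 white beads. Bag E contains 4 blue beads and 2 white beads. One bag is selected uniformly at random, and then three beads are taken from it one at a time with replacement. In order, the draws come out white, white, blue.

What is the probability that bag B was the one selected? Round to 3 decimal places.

Compute the likelihood of the observed sequence for each case: P(data | bag A) = (3/4)(3/4)(1/4) = 0.14062; P(data | bag B) = (1/11)(1/11)(10/11) = 0.0075131; P(data | bag C) = (2/5)(2/5)(3/5) = 0.096; P(data | bag D) = (2/5)(2/5)(3/5) = 0.096; P(data | bag E) = (2/6)(2/6)(4/6) = 0.074074.
Multiplying each by its prior: 1/5 · 0.14062 = 0.028125, 1/5 · 0.0075131 = 0.0015026, 1/5 · 0.096 = 0.0192, 1/5 · 0.096 = 0.0192, 1/5 · 0.074074 = 0.014815; these sum to 0.082842.
Hence P(bag B | data) = (0.0015026) / (0.082842) = 0.018138.

0.018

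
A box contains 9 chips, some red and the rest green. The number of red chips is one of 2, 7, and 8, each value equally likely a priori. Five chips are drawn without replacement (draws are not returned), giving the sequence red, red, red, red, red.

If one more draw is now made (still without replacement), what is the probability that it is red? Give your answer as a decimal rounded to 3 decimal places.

Compute the likelihood of the observed sequence for each case: P(data | r = 2) = (2/9)(1/8)(0/7) = 0; P(data | r = 7) = (7/9)(6/8)(5/7)(4/6)(3/5) = 1/6; P(data | r = 8) = (8/9)(7/8)(6/7)(5/6)(4/5) = 4/9.
Multiplying each by its prior: 1/3 · 0 = 0, 1/3 · 1/6 = 1/18, 1/3 · 4/9 = 4/27; these sum to 11/54.
The posterior is then P(r = 2 | data) = 0, P(r = 7 | data) = 3/11, P(r = 8 | data) = 8/11.
So P(red next | data) = Σ P(red next | H) P(H | data) = (1/2)(3/11) + (3/4)(8/11) = 15/22.

0.682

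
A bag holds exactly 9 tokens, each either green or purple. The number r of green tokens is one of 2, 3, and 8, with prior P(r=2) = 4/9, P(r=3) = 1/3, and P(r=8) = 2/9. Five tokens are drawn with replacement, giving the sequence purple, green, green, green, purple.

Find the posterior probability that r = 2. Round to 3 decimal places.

Compute the likelihood of the observed sequence for each case: P(data | r = 2) = (7/9)(2/9)(2/9)(2/9)(7/9) = 0.0066386; P(data | r = 3) = (6/9)(3/9)(3/9)(3/9)(6/9) = 0.016461; P(data | r = 8) = (1/9)(8/9)(8/9)(8/9)(1/9) = 0.0086708.
The prior-weighted likelihoods are 4/9 · 0.0066386 = 0.0029505, 1/3 · 0.016461 = 0.005487, 2/9 · 0.0086708 = 0.0019268; with total 0.010364.
Hence P(r = 2 | data) = (0.0029505) / (0.010364) = 0.28468.

0.285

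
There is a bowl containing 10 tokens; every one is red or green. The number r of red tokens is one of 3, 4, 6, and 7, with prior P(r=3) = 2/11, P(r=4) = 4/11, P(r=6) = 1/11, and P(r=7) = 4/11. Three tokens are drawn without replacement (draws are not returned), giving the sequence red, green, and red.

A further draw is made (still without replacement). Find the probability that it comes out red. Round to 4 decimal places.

For each hypothesis, P(data | H) works out to: P(data | r = 3) = (3/10)(7/9)(2/8) = 7/120; P(data | r = 4) = (4/10)(6/9)(3/8) = 1/10; P(data | r = 6) = (6/10)(4/9)(5/8) = 1/6; P(data | r = 7) = (7/10)(3/9)(6/8) = 7/40.
The prior-weighted likelihoods are 2/11 · 7/120 = 7/660, 4/11 · 1/10 = 2/55, 1/11 · 1/6 = 1/66, 4/11 · 7/40 = 7/110; with total 83/660.
Dividing through by the total gives posterior P(r = 3 | data) = 7/83, P(r = 4 | data) = 24/83, P(r = 6 | data) = 10/83, P(r = 7 | data) = 42/83.
Averaging over the posterior, P(red next | data) = (1/7)(7/83) + (2/7)(24/83) + (4/7)(10/83) + (5/7)(42/83) = 305/581.

0.5250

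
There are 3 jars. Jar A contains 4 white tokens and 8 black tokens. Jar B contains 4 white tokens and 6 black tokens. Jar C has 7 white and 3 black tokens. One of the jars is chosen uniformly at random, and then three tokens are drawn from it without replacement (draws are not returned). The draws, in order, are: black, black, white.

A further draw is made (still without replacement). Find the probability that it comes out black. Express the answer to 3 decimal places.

0.549

For each hypothesis, P(data | H) works out to: P(data | jar A) = (8/12)(7/11)(4/10) = 0.1697; P(data | jar B) = (6/10)(5/9)(4/8) = 0.16667; P(data | jar C) = (3/10)(2/9)(7/8) = 0.058333.
Multiplying each by its prior: 1/3 · 0.1697 = 0.056566, 1/3 · 0.16667 = 0.055556, 1/3 · 0.058333 = 0.019444; with total 0.13157.
Normalising, the posterior is P(jar A | data) = 0.42994, P(jar B | data) = 0.42226, P(jar C | data) = 0.14779.
Averaging over the posterior, P(black next | data) = (2/3)(0.42994) + (4/7)(0.42226) + (1/7)(0.14779) = 0.54904.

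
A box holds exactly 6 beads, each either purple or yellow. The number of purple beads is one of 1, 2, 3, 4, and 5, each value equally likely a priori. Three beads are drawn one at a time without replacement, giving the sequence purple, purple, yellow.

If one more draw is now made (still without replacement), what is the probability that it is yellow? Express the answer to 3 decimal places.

Compute the likelihood of the observed sequence for each case: P(data | r = 1) = (1/6)(0/5) = 0; P(data | r = 2) = (2/6)(1/5)(4/4) = 1/15; P(data | r = 3) = (3/6)(2/5)(3/4) = 3/20; P(data | r = 4) = (4/6)(3/5)(2/4) = 1/5; P(data | r = 5) = (5/6)(4/5)(1/4) = 1/6.
Weighting by the prior gives 1/5 · 0 = 0, 1/5 · 1/15 = 1/75, 1/5 · 3/20 = 3/100, 1/5 · 1/5 = 1/25, 1/5 · 1/6 = 1/30; these sum to 7/60.
Normalising, the posterior is P(r = 1 | data) = 0, P(r = 2 | data) = 4/35, P(r = 3 | data) = 9/35, P(r = 4 | data) = 12/35, P(r = 5 | data) = 2/7.
So P(yellow next | data) = Σ P(yellow next | H) P(H | data) = (1)(4/35) + (2/3)(9/35) + (1/3)(12/35) + (0)(2/7) = 2/5.

0.400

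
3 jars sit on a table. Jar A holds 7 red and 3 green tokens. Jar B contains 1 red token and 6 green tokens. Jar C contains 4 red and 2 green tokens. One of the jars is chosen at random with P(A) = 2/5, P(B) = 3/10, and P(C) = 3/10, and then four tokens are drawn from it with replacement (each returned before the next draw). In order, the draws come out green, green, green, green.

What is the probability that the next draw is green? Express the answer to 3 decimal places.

0.835

Under each hypothesis, the probability of the observed sequence is: P(data | jar A) = (3/10)(3/10)(3/10)(3/10) = 0.0081; P(data | jar B) = (6/7)(6/7)(6/7)(6/7) = 0.53978; P(data | jar C) = (2/6)(2/6)(2/6)(2/6) = 0.012346.
Multiplying each by its prior: 2/5 · 0.0081 = 0.00324, 3/10 · 0.53978 = 0.16193, 3/10 · 0.012346 = 0.0037037; summing to 0.16888.
Dividing through by the total gives posterior P(jar A | data) = 0.019186, P(jar B | data) = 0.95888, P(jar C | data) = 0.021931.
The predictive probability is P(green next | data) = (3/10)(0.019186) + (6/7)(0.95888) + (1/3)(0.021931) = 0.83497.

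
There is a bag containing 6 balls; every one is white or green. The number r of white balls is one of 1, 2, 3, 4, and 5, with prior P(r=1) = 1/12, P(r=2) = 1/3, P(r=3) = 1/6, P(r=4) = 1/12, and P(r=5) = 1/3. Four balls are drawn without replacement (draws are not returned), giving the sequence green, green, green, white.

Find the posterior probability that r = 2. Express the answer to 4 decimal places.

Under each hypothesis, the probability of the observed sequence is: P(data | r = 1) = (5/6)(4/5)(3/4)(1/3) = 1/6; P(data | r = 2) = (4/6)(3/5)(2/4)(2/3) = 2/15; P(data | r = 3) = (3/6)(2/5)(1/4)(3/3) = 1/20; P(data | r = 4) = (2/6)(1/5)(0/4) = 0; P(data | r = 5) = (1/6)(0/5) = 0.
The prior-weighted likelihoods are 1/12 · 1/6 = 1/72, 1/3 · 2/15 = 2/45, 1/6 · 1/20 = 1/120, 1/12 · 0 = 0, 1/3 · 0 = 0; summing to 1/15.
Hence P(r = 2 | data) = (2/45) / (1/15) = 2/3.

0.6667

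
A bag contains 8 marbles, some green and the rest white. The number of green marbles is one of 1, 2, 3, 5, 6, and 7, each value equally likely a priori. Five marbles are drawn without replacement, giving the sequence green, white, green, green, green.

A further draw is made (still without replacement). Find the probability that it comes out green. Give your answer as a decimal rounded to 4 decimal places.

For each hypothesis, P(data | H) works out to: P(data | r = 1) = (1/8)(7/7)(0/6) = 0; P(data | r = 2) = (2/8)(6/7)(1/6)(0/5) = 0; P(data | r = 3) = (3/8)(5/7)(2/6)(1/5)(0/4) = 0; P(data | r = 5) = (5/8)(3/7)(4/6)(3/5)(2/4) = 3/56; P(data | r = 6) = (6/8)(2/7)(5/6)(4/5)(3/4) = 3/28; P(data | r = 7) = (7/8)(1/7)(6/6)(5/5)(4/4) = 1/8.
Weighting by the prior gives 1/6 · 0 = 0, 1/6 · 0 = 0, 1/6 · 0 = 0, 1/6 · 3/56 = 1/112, 1/6 · 3/28 = 1/56, 1/6 · 1/8 = 1/48; these sum to 1/21.
The posterior is then P(r = 1 | data) = 0, P(r = 2 | data) = 0, P(r = 3 | data) = 0, P(r = 5 | data) = 3/16, P(r = 6 | data) = 3/8, P(r = 7 | data) = 7/16.
The predictive probability is P(green next | data) = (1/3)(3/16) + (2/3)(3/8) + (1)(7/16) = 3/4.

0.7500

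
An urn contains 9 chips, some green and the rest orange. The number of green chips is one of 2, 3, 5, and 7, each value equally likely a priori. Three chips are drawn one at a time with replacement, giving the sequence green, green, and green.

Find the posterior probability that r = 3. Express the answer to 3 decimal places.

Compute the likelihood of the observed sequence for each case: P(data | r = 2) = (2/9)(2/9)(2/9) = 0.010974; P(data | r = 3) = (3/9)(3/9)(3/9) = 0.037037; P(data | r = 5) = (5/9)(5/9)(5/9) = 0.17147; P(data | r = 7) = (7/9)(7/9)(7/9) = 0.47051.
The prior-weighted likelihoods are 1/4 · 0.010974 = 0.0027435, 1/4 · 0.037037 = 0.0092593, 1/4 · 0.17147 = 0.042867, 1/4 · 0.47051 = 0.11763; these sum to 0.1725.
Hence P(r = 3 | data) = (0.0092593) / (0.1725) = 0.053678.

0.054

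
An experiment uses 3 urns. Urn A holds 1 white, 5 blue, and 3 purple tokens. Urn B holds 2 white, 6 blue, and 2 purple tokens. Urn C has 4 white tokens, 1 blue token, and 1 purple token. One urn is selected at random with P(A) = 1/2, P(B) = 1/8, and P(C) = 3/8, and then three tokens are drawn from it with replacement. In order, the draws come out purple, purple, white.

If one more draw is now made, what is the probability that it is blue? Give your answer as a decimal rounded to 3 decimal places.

For each hypothesis, P(data | H) works out to: P(data | urn A) = (3/9)(3/9)(1/9) = 0.012346; P(data | urn B) = (2/10)(2/10)(2/10) = 0.008; P(data | urn C) = (1/6)(1/6)(4/6) = 0.018519.
Multiplying each by its prior: 1/2 · 0.012346 = 0.0061728, 1/8 · 0.008 = 0.001, 3/8 · 0.018519 = 0.0069444; summing to 0.014117.
The posterior is then P(urn A | data) = 0.43725, P(urn B | data) = 0.070835, P(urn C | data) = 0.49191.
So P(blue next | data) = Σ P(blue next | H) P(H | data) = (5/9)(0.43725) + (3/5)(0.070835) + (1/6)(0.49191) = 0.36741.

0.367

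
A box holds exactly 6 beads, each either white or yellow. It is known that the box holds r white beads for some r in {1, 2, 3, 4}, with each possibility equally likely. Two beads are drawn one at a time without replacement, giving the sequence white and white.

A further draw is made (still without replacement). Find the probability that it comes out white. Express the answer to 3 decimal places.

0.375

For each hypothesis, P(data | H) works out to: P(data | r = 1) = (1/6)(0/5) = 0; P(data | r = 2) = (2/6)(1/5) = 1/15; P(data | r = 3) = (3/6)(2/5) = 1/5; P(data | r = 4) = (4/6)(3/5) = 2/5.
Multiplying each by its prior: 1/4 · 0 = 0, 1/4 · 1/15 = 1/60, 1/4 · 1/5 = 1/20, 1/4 · 2/5 = 1/10; with total 1/6.
Dividing through by the total gives posterior P(r = 1 | data) = 0, P(r = 2 | data) = 1/10, P(r = 3 | data) = 3/10, P(r = 4 | data) = 3/5.
Averaging over the posterior, P(white next | data) = (0)(1/10) + (1/4)(3/10) + (1/2)(3/5) = 3/8.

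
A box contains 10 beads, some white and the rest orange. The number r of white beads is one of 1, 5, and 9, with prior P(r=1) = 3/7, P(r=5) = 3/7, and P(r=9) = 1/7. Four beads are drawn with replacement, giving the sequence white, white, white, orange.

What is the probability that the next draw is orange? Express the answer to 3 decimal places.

Under each hypothesis, the probability of the observed sequence is: P(data | r = 1) = (1/10)(1/10)(1/10)(9/10) = 0.0009; P(data | r = 5) = (5/10)(5/10)(5/10)(5/10) = 0.0625; P(data | r = 9) = (9/10)(9/10)(9/10)(1/10) = 0.0729.
The prior-weighted likelihoods are 3/7 · 0.0009 = 0.00038571, 3/7 · 0.0625 = 0.026786, 1/7 · 0.0729 = 0.010414; summing to 0.037586.
The posterior is then P(r = 1 | data) = 0.010262, P(r = 5 | data) = 0.71266, P(r = 9 | data) = 0.27708.
Averaging over the posterior, P(orange next | data) = (9/10)(0.010262) + (1/2)(0.71266) + (1/10)(0.27708) = 0.39327.

0.393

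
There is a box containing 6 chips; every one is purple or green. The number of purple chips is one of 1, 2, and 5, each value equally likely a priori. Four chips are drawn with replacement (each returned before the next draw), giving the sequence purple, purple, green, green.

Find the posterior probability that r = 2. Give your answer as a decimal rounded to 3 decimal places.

Under each hypothesis, the probability of the observed sequence is: P(data | r = 1) = (1/6)(1/6)(5/6)(5/6) = 0.01929; P(data | r = 2) = (2/6)(2/6)(4/6)(4/6) = 0.049383; P(data | r = 5) = (5/6)(5/6)(1/6)(1/6) = 0.01929.
The prior-weighted likelihoods are 1/3 · 0.01929 = 0.00643, 1/3 · 0.049383 = 0.016461, 1/3 · 0.01929 = 0.00643; these sum to 0.029321.
Hence P(r = 2 | data) = (0.016461) / (0.029321) = 0.5614.

0.561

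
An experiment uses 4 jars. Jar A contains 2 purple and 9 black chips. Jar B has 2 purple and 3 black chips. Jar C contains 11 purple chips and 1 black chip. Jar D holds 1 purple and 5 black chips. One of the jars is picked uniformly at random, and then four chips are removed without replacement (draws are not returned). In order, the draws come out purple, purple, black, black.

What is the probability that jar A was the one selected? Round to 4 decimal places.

0.1538

Compute the likelihood of the observed sequence for each case: P(data | jar A) = (2/11)(1/10)(9/9)(8/8) = 1/55; P(data | jar B) = (2/5)(1/4)(3/3)(2/2) = 1/10; P(data | jar C) = (11/12)(10/11)(1/10)(0/9) = 0; P(data | jar D) = (1/6)(0/5) = 0.
Weighting by the prior gives 1/4 · 1/55 = 1/220, 1/4 · 1/10 = 1/40, 1/4 · 0 = 0, 1/4 · 0 = 0; these sum to 13/440.
Hence P(jar A | data) = (1/220) / (13/440) = 2/13.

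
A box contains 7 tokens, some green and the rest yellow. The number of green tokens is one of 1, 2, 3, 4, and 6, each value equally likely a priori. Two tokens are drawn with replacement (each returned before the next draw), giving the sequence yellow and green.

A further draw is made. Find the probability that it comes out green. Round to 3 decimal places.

0.453

Under each hypothesis, the probability of the observed sequence is: P(data | r = 1) = (6/7)(1/7) = 6/49; P(data | r = 2) = (5/7)(2/7) = 10/49; P(data | r = 3) = (4/7)(3/7) = 12/49; P(data | r = 4) = (3/7)(4/7) = 12/49; P(data | r = 6) = (1/7)(6/7) = 6/49.
Multiplying each by its prior: 1/5 · 6/49 = 6/245, 1/5 · 10/49 = 2/49, 1/5 · 12/49 = 12/245, 1/5 · 12/49 = 12/245, 1/5 · 6/49 = 6/245; these sum to 46/245.
Dividing through by the total gives posterior P(r = 1 | data) = 3/23, P(r = 2 | data) = 5/23, P(r = 3 | data) = 6/23, P(r = 4 | data) = 6/23, P(r = 6 | data) = 3/23.
So P(green next | data) = Σ P(green next | H) P(H | data) = (1/7)(3/23) + (2/7)(5/23) + (3/7)(6/23) + (4/7)(6/23) + (6/7)(3/23) = 73/161.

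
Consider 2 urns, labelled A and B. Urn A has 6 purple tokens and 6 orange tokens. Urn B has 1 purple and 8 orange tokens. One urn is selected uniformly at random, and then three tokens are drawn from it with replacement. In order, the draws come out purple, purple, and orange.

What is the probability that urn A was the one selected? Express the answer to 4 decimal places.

The likelihood of the observed sequence under each hypothesis: P(data | urn A) = (6/12)(6/12)(6/12) = 0.125; P(data | urn B) = (1/9)(1/9)(8/9) = 0.010974.
Multiplying each by its prior: 1/2 · 0.125 = 0.0625, 1/2 · 0.010974 = 0.005487; summing to 0.067987.
By Bayes' rule, P(urn A | data) = (0.0625) / (0.067987) = 0.91929.

0.9193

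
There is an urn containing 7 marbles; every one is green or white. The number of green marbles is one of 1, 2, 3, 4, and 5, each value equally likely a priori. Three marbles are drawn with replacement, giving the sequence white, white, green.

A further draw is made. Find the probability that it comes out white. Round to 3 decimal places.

The likelihood of the observed sequence under each hypothesis: P(data | r = 1) = (6/7)(6/7)(1/7) = 0.10496; P(data | r = 2) = (5/7)(5/7)(2/7) = 0.14577; P(data | r = 3) = (4/7)(4/7)(3/7) = 0.13994; P(data | r = 4) = (3/7)(3/7)(4/7) = 0.10496; P(data | r = 5) = (2/7)(2/7)(5/7) = 0.058309.
Weighting by the prior gives 1/5 · 0.10496 = 0.020991, 1/5 · 0.14577 = 0.029155, 1/5 · 0.13994 = 0.027988, 1/5 · 0.10496 = 0.020991, 1/5 · 0.058309 = 0.011662; summing to 0.11079.
Normalising, the posterior is P(r = 1 | data) = 0.18947, P(r = 2 | data) = 0.26316, P(r = 3 | data) = 0.25263, P(r = 4 | data) = 0.18947, P(r = 5 | data) = 0.10526.
The predictive probability is P(white next | data) = (6/7)(0.18947) + (5/7)(0.26316) + (4/7)(0.25263) + (3/7)(0.18947) + (2/7)(0.10526) = 0.60602.

0.606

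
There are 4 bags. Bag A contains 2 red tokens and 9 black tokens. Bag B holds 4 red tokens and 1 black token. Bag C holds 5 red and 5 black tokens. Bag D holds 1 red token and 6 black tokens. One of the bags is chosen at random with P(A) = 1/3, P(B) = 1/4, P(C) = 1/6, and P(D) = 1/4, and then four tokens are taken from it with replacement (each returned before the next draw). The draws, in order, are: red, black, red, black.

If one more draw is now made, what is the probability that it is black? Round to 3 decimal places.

Under each hypothesis, the probability of the observed sequence is: P(data | bag A) = (2/11)(9/11)(2/11)(9/11) = 0.02213; P(data | bag B) = (4/5)(1/5)(4/5)(1/5) = 0.0256; P(data | bag C) = (5/10)(5/10)(5/10)(5/10) = 0.0625; P(data | bag D) = (1/7)(6/7)(1/7)(6/7) = 0.014994.
Multiplying each by its prior: 1/3 · 0.02213 = 0.0073765, 1/4 · 0.0256 = 0.0064, 1/6 · 0.0625 = 0.010417, 1/4 · 0.014994 = 0.0037484; these sum to 0.027942.
Normalising, the posterior is P(bag A | data) = 0.264, P(bag B | data) = 0.22905, P(bag C | data) = 0.3728, P(bag D | data) = 0.13415.
Averaging over the posterior, P(black next | data) = (9/11)(0.264) + (1/5)(0.22905) + (1/2)(0.3728) + (6/7)(0.13415) = 0.5632.

0.563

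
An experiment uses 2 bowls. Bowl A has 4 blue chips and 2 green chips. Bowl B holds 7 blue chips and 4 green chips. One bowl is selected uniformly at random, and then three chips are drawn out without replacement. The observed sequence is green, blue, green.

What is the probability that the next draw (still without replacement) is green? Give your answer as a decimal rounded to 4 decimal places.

0.1400

Under each hypothesis, the probability of the observed sequence is: P(data | bowl A) = (2/6)(4/5)(1/4) = 1/15; P(data | bowl B) = (4/11)(7/10)(3/9) = 14/165.
Weighting by the prior gives 1/2 · 1/15 = 1/30, 1/2 · 14/165 = 7/165; with total 5/66.
The posterior is then P(bowl A | data) = 11/25, P(bowl B | data) = 14/25.
The predictive probability is P(green next | data) = (0)(11/25) + (1/4)(14/25) = 7/50.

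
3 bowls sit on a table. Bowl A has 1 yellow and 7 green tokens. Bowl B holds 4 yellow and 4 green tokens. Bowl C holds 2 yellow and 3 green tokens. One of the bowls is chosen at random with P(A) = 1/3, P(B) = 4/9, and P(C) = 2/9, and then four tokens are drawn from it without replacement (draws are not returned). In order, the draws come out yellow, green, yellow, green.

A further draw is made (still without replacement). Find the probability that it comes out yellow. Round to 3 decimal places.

Compute the likelihood of the observed sequence for each case: P(data | bowl A) = (1/8)(7/7)(0/6) = 0; P(data | bowl B) = (4/8)(4/7)(3/6)(3/5) = 3/35; P(data | bowl C) = (2/5)(3/4)(1/3)(2/2) = 1/10.
Weighting by the prior gives 1/3 · 0 = 0, 4/9 · 3/35 = 4/105, 2/9 · 1/10 = 1/45; these sum to 19/315.
Normalising, the posterior is P(bowl A | data) = 0, P(bowl B | data) = 12/19, P(bowl C | data) = 7/19.
The predictive probability is P(yellow next | data) = (1/2)(12/19) + (0)(7/19) = 6/19.

0.316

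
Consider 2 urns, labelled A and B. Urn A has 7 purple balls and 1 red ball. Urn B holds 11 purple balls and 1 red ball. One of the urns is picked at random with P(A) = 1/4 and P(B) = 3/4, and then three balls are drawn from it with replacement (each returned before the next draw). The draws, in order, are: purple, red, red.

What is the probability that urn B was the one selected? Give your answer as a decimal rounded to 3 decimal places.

0.583

The likelihood of the observed sequence under each hypothesis: P(data | urn A) = (7/8)(1/8)(1/8) = 0.013672; P(data | urn B) = (11/12)(1/12)(1/12) = 0.0063657.
Weighting by the prior gives 1/4 · 0.013672 = 0.003418, 3/4 · 0.0063657 = 0.0047743; these sum to 0.0081923.
Hence P(urn B | data) = (0.0047743) / (0.0081923) = 0.58278.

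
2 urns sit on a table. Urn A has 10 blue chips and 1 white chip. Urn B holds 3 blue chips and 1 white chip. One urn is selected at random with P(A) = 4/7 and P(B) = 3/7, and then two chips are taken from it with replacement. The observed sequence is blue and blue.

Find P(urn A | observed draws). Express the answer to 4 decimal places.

0.6620

The likelihood of the observed sequence under each hypothesis: P(data | urn A) = (10/11)(10/11) = 0.82645; P(data | urn B) = (3/4)(3/4) = 0.5625.
Weighting by the prior gives 4/7 · 0.82645 = 0.47226, 3/7 · 0.5625 = 0.24107; with total 0.71333.
Therefore the posterior P(urn A | data) = (0.47226) / (0.71333) = 0.66205.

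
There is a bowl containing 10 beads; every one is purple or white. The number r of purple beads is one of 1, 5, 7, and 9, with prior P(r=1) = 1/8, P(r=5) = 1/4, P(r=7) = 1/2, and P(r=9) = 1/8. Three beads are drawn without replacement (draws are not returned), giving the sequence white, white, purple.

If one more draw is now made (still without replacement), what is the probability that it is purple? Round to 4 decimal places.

The likelihood of the observed sequence under each hypothesis: P(data | r = 1) = (9/10)(8/9)(1/8) = 1/10; P(data | r = 5) = (5/10)(4/9)(5/8) = 5/36; P(data | r = 7) = (3/10)(2/9)(7/8) = 7/120; P(data | r = 9) = (1/10)(0/9) = 0.
The prior-weighted likelihoods are 1/8 · 1/10 = 1/80, 1/4 · 5/36 = 5/144, 1/2 · 7/120 = 7/240, 1/8 · 0 = 0; summing to 11/144.
Dividing through by the total gives posterior P(r = 1 | data) = 9/55, P(r = 5 | data) = 5/11, P(r = 7 | data) = 21/55, P(r = 9 | data) = 0.
The predictive probability is P(purple next | data) = (0)(9/55) + (4/7)(5/11) + (6/7)(21/55) = 226/385.

0.5870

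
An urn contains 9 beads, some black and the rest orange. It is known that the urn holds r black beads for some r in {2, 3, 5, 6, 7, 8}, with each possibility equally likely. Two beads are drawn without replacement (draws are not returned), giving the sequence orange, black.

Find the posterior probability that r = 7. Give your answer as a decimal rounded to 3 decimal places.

The likelihood of the observed sequence under each hypothesis: P(data | r = 2) = (7/9)(2/8) = 7/36; P(data | r = 3) = (6/9)(3/8) = 1/4; P(data | r = 5) = (4/9)(5/8) = 5/18; P(data | r = 6) = (3/9)(6/8) = 1/4; P(data | r = 7) = (2/9)(7/8) = 7/36; P(data | r = 8) = (1/9)(8/8) = 1/9.
Weighting by the prior gives 1/6 · 7/36 = 7/216, 1/6 · 1/4 = 1/24, 1/6 · 5/18 = 5/108, 1/6 · 1/4 = 1/24, 1/6 · 7/36 = 7/216, 1/6 · 1/9 = 1/54; these sum to 23/108.
Therefore the posterior P(r = 7 | data) = (7/216) / (23/108) = 7/46.

0.152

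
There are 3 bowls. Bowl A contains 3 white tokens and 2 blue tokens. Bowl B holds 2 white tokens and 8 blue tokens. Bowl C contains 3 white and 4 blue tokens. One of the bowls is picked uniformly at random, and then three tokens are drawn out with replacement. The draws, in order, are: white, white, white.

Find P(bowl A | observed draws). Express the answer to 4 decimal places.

0.7135

Compute the likelihood of the observed sequence for each case: P(data | bowl A) = (3/5)(3/5)(3/5) = 0.216; P(data | bowl B) = (2/10)(2/10)(2/10) = 0.008; P(data | bowl C) = (3/7)(3/7)(3/7) = 0.078717.
Multiplying each by its prior: 1/3 · 0.216 = 0.072, 1/3 · 0.008 = 0.0026667, 1/3 · 0.078717 = 0.026239; these sum to 0.10091.
Hence P(bowl A | data) = (0.072) / (0.10091) = 0.71354.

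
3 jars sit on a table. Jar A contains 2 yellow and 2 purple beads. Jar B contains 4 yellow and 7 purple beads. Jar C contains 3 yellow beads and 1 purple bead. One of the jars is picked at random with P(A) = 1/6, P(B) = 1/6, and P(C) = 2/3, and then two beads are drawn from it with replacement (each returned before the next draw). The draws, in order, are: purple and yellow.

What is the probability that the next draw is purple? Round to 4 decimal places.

0.3734

The likelihood of the observed sequence under each hypothesis: P(data | jar A) = (2/4)(2/4) = 1/4; P(data | jar B) = (7/11)(4/11) = 28/121; P(data | jar C) = (1/4)(3/4) = 3/16.
The prior-weighted likelihoods are 1/6 · 1/4 = 1/24, 1/6 · 28/121 = 14/363, 2/3 · 3/16 = 1/8; summing to 149/726.
Normalising, the posterior is P(jar A | data) = 0.20302, P(jar B | data) = 0.18792, P(jar C | data) = 0.60906.
So P(purple next | data) = Σ P(purple next | H) P(H | data) = (1/2)(0.20302) + (7/11)(0.18792) + (1/4)(0.60906) = 0.37336.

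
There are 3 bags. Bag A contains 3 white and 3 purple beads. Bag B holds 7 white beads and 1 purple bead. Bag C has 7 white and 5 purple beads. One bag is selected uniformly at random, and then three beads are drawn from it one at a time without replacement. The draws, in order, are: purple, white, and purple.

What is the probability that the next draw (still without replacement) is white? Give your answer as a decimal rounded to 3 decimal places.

0.667

The likelihood of the observed sequence under each hypothesis: P(data | bag A) = (3/6)(3/5)(2/4) = 0.15; P(data | bag B) = (1/8)(7/7)(0/6) = 0; P(data | bag C) = (5/12)(7/11)(4/10) = 0.10606.
Weighting by the prior gives 1/3 · 0.15 = 0.05, 1/3 · 0 = 0, 1/3 · 0.10606 = 0.035354; summing to 0.085354.
Normalising, the posterior is P(bag A | data) = 0.5858, P(bag B | data) = 0, P(bag C | data) = 0.4142.
So P(white next | data) = Σ P(white next | H) P(H | data) = (2/3)(0.5858) + (2/3)(0.4142) = 0.66667.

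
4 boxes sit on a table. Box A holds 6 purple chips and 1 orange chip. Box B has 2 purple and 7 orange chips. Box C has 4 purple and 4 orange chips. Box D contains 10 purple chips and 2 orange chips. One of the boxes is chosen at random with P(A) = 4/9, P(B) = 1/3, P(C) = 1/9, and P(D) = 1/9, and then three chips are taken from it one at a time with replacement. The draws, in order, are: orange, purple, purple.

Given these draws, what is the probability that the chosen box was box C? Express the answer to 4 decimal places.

0.1611

Compute the likelihood of the observed sequence for each case: P(data | box A) = (1/7)(6/7)(6/7) = 0.10496; P(data | box B) = (7/9)(2/9)(2/9) = 0.038409; P(data | box C) = (4/8)(4/8)(4/8) = 0.125; P(data | box D) = (2/12)(10/12)(10/12) = 0.11574.
Weighting by the prior gives 4/9 · 0.10496 = 0.046647, 1/3 · 0.038409 = 0.012803, 1/9 · 0.125 = 0.013889, 1/9 · 0.11574 = 0.01286; with total 0.086199.
Hence P(box C | data) = (0.013889) / (0.086199) = 0.16113.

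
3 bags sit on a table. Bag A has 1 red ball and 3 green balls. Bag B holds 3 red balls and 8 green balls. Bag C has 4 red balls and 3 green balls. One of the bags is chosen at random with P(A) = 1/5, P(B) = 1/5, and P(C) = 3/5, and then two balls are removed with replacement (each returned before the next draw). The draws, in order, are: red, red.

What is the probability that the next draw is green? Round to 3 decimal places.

0.466

The likelihood of the observed sequence under each hypothesis: P(data | bag A) = (1/4)(1/4) = 0.0625; P(data | bag B) = (3/11)(3/11) = 0.07438; P(data | bag C) = (4/7)(4/7) = 0.32653.
The prior-weighted likelihoods are 1/5 · 0.0625 = 0.0125, 1/5 · 0.07438 = 0.014876, 3/5 · 0.32653 = 0.19592; these sum to 0.22329.
The posterior is then P(bag A | data) = 0.05598, P(bag B | data) = 0.066621, P(bag C | data) = 0.8774.
So P(green next | data) = Σ P(green next | H) P(H | data) = (3/4)(0.05598) + (8/11)(0.066621) + (3/7)(0.8774) = 0.46646.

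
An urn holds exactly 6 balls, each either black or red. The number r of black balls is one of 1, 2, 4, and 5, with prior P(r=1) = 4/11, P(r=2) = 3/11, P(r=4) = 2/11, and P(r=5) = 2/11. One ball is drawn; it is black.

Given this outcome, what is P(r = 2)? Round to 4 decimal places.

0.2143

The likelihood of this draw under each hypothesis: P(data | r = 1) = (1/6) = 1/6; P(data | r = 2) = (2/6) = 1/3; P(data | r = 4) = (4/6) = 2/3; P(data | r = 5) = (5/6) = 5/6.
The prior-weighted likelihoods are 4/11 · 1/6 = 2/33, 3/11 · 1/3 = 1/11, 2/11 · 2/3 = 4/33, 2/11 · 5/6 = 5/33; these sum to 14/33.
Hence P(r = 2 | data) = (1/11) / (14/33) = 3/14.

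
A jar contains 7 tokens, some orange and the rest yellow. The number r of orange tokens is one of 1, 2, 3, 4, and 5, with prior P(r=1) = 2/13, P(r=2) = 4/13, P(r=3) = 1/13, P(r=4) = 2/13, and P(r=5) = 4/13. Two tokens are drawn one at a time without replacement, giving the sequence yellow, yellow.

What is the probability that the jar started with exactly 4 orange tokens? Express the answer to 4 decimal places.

0.0698

For each hypothesis, P(data | H) works out to: P(data | r = 1) = (6/7)(5/6) = 5/7; P(data | r = 2) = (5/7)(4/6) = 10/21; P(data | r = 3) = (4/7)(3/6) = 2/7; P(data | r = 4) = (3/7)(2/6) = 1/7; P(data | r = 5) = (2/7)(1/6) = 1/21.
Multiplying each by its prior: 2/13 · 5/7 = 10/91, 4/13 · 10/21 = 40/273, 1/13 · 2/7 = 2/91, 2/13 · 1/7 = 2/91, 4/13 · 1/21 = 4/273; summing to 86/273.
Therefore the posterior P(r = 4 | data) = (2/91) / (86/273) = 3/43.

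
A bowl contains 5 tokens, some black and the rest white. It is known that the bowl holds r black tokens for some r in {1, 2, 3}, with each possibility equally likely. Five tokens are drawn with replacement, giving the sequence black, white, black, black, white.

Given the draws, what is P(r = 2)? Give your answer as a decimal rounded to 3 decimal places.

For each hypothesis, P(data | H) works out to: P(data | r = 1) = (1/5)(4/5)(1/5)(1/5)(4/5) = 0.00512; P(data | r = 2) = (2/5)(3/5)(2/5)(2/5)(3/5) = 0.02304; P(data | r = 3) = (3/5)(2/5)(3/5)(3/5)(2/5) = 0.03456.
The prior-weighted likelihoods are 1/3 · 0.00512 = 0.0017067, 1/3 · 0.02304 = 0.00768, 1/3 · 0.03456 = 0.01152; summing to 0.020907.
Therefore the posterior P(r = 2 | data) = (0.00768) / (0.020907) = 0.36735.

0.367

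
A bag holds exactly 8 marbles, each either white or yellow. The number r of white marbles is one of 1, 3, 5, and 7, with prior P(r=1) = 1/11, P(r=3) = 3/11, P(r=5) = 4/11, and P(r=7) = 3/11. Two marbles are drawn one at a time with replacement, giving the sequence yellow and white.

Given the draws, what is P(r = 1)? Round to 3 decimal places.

Under each hypothesis, the probability of the observed sequence is: P(data | r = 1) = (7/8)(1/8) = 7/64; P(data | r = 3) = (5/8)(3/8) = 15/64; P(data | r = 5) = (3/8)(5/8) = 15/64; P(data | r = 7) = (1/8)(7/8) = 7/64.
Weighting by the prior gives 1/11 · 7/64 = 7/704, 3/11 · 15/64 = 45/704, 4/11 · 15/64 = 15/176, 3/11 · 7/64 = 21/704; summing to 133/704.
So P(r = 1 | data) = (7/704) / (133/704) = 1/19.

0.053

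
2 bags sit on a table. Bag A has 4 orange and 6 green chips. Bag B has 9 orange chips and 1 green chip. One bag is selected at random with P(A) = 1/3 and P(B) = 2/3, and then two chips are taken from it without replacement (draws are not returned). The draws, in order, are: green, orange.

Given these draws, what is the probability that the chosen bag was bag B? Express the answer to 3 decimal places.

Under each hypothesis, the probability of the observed sequence is: P(data | bag A) = (6/10)(4/9) = 4/15; P(data | bag B) = (1/10)(9/9) = 1/10.
Multiplying each by its prior: 1/3 · 4/15 = 4/45, 2/3 · 1/10 = 1/15; these sum to 7/45.
By Bayes' rule, P(bag B | data) = (1/15) / (7/45) = 3/7.

0.429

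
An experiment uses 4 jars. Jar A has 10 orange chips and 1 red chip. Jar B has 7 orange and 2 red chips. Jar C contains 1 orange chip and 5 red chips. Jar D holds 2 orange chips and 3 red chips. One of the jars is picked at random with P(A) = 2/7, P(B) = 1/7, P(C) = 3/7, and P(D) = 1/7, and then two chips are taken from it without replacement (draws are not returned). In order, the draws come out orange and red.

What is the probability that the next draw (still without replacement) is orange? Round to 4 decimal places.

Under each hypothesis, the probability of the observed sequence is: P(data | jar A) = (10/11)(1/10) = 0.090909; P(data | jar B) = (7/9)(2/8) = 0.19444; P(data | jar C) = (1/6)(5/5) = 0.16667; P(data | jar D) = (2/5)(3/4) = 0.3.
Multiplying each by its prior: 2/7 · 0.090909 = 0.025974, 1/7 · 0.19444 = 0.027778, 3/7 · 0.16667 = 0.071429, 1/7 · 0.3 = 0.042857; with total 0.16804.
The posterior is then P(jar A | data) = 0.15457, P(jar B | data) = 0.16531, P(jar C | data) = 0.42508, P(jar D | data) = 0.25505.
So P(orange next | data) = Σ P(orange next | H) P(H | data) = (1)(0.15457) + (6/7)(0.16531) + (0)(0.42508) + (1/3)(0.25505) = 0.38128.

0.3813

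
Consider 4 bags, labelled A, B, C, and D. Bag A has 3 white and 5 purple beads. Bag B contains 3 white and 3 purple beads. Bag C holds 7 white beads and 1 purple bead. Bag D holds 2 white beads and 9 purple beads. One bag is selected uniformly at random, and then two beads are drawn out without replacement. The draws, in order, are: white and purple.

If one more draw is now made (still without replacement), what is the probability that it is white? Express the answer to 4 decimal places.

The likelihood of the observed sequence under each hypothesis: P(data | bag A) = (3/8)(5/7) = 0.26786; P(data | bag B) = (3/6)(3/5) = 0.3; P(data | bag C) = (7/8)(1/7) = 0.125; P(data | bag D) = (2/11)(9/10) = 0.16364.
Multiplying each by its prior: 1/4 · 0.26786 = 0.066964, 1/4 · 0.3 = 0.075, 1/4 · 0.125 = 0.03125, 1/4 · 0.16364 = 0.040909; with total 0.21412.
The posterior is then P(bag A | data) = 0.31274, P(bag B | data) = 0.35027, P(bag C | data) = 0.14594, P(bag D | data) = 0.19105.
The predictive probability is P(white next | data) = (1/3)(0.31274) + (1/2)(0.35027) + (1)(0.14594) + (1/9)(0.19105) = 0.44655.

0.4466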